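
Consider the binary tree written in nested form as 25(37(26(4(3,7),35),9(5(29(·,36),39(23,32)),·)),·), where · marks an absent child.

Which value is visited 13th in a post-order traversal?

Post-order visits the left subtree, then the right subtree, then the node.
At 25: go left to 37.
  At 37: go left to 26.
    At 26: go left to 4.
      At 4: go left to 3.
        3 is a leaf — visit 3.
      At 4: go right to 7.
        7 is a leaf — visit 7.
      Visit 4.
    At 26: go right to 35.
      35 is a leaf — visit 35.
    Visit 26.
  At 37: go right to 9.
    At 9: go left to 5.
      At 5: go left to 29.
        At 29: no left child.
        At 29: go right to 36.
          36 is a leaf — visit 36.
        Visit 29.
      At 5: go right to 39.
        At 39: go left to 23.
          23 is a leaf — visit 23.
        At 39: go right to 32.
          32 is a leaf — visit 32.
        Visit 39.
      Visit 5.
    At 9: no right child.
    Visit 9.
  Visit 37.
At 25: no right child.
Visit 25.
Full post-order sequence: 3, 7, 4, 35, 26, 36, 29, 23, 32, 39, 5, 9, 37, 25.

37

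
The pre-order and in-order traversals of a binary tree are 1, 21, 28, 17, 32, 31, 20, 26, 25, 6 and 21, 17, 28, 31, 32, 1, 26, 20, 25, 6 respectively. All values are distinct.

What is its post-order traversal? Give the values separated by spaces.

17 31 32 28 21 26 6 25 20 1

The first element of pre-order is the root; it splits in-order into left and right subtrees.
Root 1: left subtree has 5 nodes {21, 17, 28, 31, 32}, right has 4 {26, 20, 25, 6}.
  Root 21: left subtree has 0 nodes { }, right has 4 {17, 28, 31, 32}.
    Root 28: left subtree has 1 node {17}, right has 2 {31, 32}.
      Root 32: left subtree has 1 node {31}, right has 0 { }.
  Root 20: left subtree has 1 node {26}, right has 2 {25, 6}.
    Root 25: left subtree has 0 nodes { }, right has 1 {6}.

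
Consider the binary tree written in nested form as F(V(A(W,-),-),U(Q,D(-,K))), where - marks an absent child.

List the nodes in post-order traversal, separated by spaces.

Post-order visits the left subtree, then the right subtree, then the node.
At F: go left to V.
  At V: go left to A.
    At A: go left to W.
      W is a leaf — visit W.
    At A: no right child.
    Visit A.
  At V: no right child.
  Visit V.
At F: go right to U.
  At U: go left to Q.
    Q is a leaf — visit Q.
  At U: go right to D.
    At D: no left child.
    At D: go right to K.
      K is a leaf — visit K.
    Visit D.
  Visit U.
Visit F.

W A V Q K D U F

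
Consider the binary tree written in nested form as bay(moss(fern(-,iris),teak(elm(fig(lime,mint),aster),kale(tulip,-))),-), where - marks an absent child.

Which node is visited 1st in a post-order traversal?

Post-order visits the left subtree, then the right subtree, then the node.
At bay: go left to moss.
  At moss: go left to fern.
    At fern: no left child.
    At fern: go right to iris.
      iris is a leaf — visit iris.
    Visit fern.
  At moss: go right to teak.
    At teak: go left to elm.
      At elm: go left to fig.
        At fig: go left to lime.
          lime is a leaf — visit lime.
        At fig: go right to mint.
          mint is a leaf — visit mint.
        Visit fig.
      At elm: go right to aster.
        aster is a leaf — visit aster.
      Visit elm.
    At teak: go right to kale.
      At kale: go left to tulip.
        tulip is a leaf — visit tulip.
      At kale: no right child.
      Visit kale.
    Visit teak.
  Visit moss.
At bay: no right child.
Visit bay.
Full post-order sequence: iris, fern, lime, mint, fig, aster, elm, tulip, kale, teak, moss, bay.

iris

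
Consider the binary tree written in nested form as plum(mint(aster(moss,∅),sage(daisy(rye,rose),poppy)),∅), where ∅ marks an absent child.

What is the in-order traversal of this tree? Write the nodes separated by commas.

moss, aster, mint, rye, daisy, rose, sage, poppy, plum

In-order visits the left subtree, then the node, then the right subtree.
At plum: go left to mint.
  At mint: go left to aster.
    At aster: go left to moss.
      moss is a leaf — visit moss.
    Visit aster.
    At aster: no right child.
  Visit mint.
  At mint: go right to sage.
    At sage: go left to daisy.
      At daisy: go left to rye.
        rye is a leaf — visit rye.
      Visit daisy.
      At daisy: go right to rose.
        rose is a leaf — visit rose.
    Visit sage.
    At sage: go right to poppy.
      poppy is a leaf — visit poppy.
Visit plum.
At plum: no right child.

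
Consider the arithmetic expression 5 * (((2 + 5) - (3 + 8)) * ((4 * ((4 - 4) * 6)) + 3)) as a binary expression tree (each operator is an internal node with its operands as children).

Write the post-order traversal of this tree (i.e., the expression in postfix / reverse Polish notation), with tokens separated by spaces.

5 2 5 + 3 8 + - 4 4 4 - 6 * * 3 + * *

Post-order on an expression tree gives postfix notation: for each operator, emit left operand, right operand, then the operator.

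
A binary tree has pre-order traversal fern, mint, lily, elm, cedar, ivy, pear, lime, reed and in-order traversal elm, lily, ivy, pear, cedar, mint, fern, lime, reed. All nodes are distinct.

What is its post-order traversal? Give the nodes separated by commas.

The first element of pre-order is the root; it splits in-order into left and right subtrees.
Root fern: left subtree has 6 nodes {elm, lily, ivy, pear, cedar, mint}, right has 2 {lime, reed}.
  Root mint: left subtree has 5 nodes {elm, lily, ivy, pear, cedar}, right has 0 { }.
    Root lily: left subtree has 1 node {elm}, right has 3 {ivy, pear, cedar}.
      Root cedar: left subtree has 2 nodes {ivy, pear}, right has 0 { }.
        Root ivy: left subtree has 0 nodes { }, right has 1 {pear}.
  Root lime: left subtree has 0 nodes { }, right has 1 {reed}.

elm, pear, ivy, cedar, lily, mint, reed, lime, fern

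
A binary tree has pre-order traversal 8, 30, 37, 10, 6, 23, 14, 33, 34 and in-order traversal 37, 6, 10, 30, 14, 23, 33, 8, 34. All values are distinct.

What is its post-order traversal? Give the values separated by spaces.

The first element of pre-order is the root; it splits in-order into left and right subtrees.
Root 8: left subtree has 7 nodes {37, 6, 10, 30, 14, 23, 33}, right has 1 {34}.
  Root 30: left subtree has 3 nodes {37, 6, 10}, right has 3 {14, 23, 33}.
    Root 37: left subtree has 0 nodes { }, right has 2 {6, 10}.
      Root 10: left subtree has 1 node {6}, right has 0 { }.
    Root 23: left subtree has 1 node {14}, right has 1 {33}.

6 10 37 14 33 23 30 34 8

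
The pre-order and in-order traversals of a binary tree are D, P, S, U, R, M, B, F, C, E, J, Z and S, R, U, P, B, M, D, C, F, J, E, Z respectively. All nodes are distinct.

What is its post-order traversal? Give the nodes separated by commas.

The first element of pre-order is the root; it splits in-order into left and right subtrees.
Root D: left subtree has 6 nodes {S, R, U, P, B, M}, right has 5 {C, F, J, E, Z}.
  Root P: left subtree has 3 nodes {S, R, U}, right has 2 {B, M}.
    Root S: left subtree has 0 nodes { }, right has 2 {R, U}.
      Root U: left subtree has 1 node {R}, right has 0 { }.
    Root M: left subtree has 1 node {B}, right has 0 { }.
  Root F: left subtree has 1 node {C}, right has 3 {J, E, Z}.
    Root E: left subtree has 1 node {J}, right has 1 {Z}.

R, U, S, B, M, P, C, J, Z, E, F, D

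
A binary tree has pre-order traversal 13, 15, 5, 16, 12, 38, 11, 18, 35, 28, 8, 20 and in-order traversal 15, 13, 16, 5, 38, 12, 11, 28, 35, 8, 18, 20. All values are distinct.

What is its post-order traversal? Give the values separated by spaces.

The first element of pre-order is the root; it splits in-order into left and right subtrees.
Root 13: left subtree has 1 node {15}, right has 10 {16, 5, 38, 12, 11, 28, 35, 8, 18, 20}.
  Root 5: left subtree has 1 node {16}, right has 8 {38, 12, 11, 28, 35, 8, 18, 20}.
    Root 12: left subtree has 1 node {38}, right has 6 {11, 28, 35, 8, 18, 20}.
      Root 11: left subtree has 0 nodes { }, right has 5 {28, 35, 8, 18, 20}.
        Root 18: left subtree has 3 nodes {28, 35, 8}, right has 1 {20}.
          Root 35: left subtree has 1 node {28}, right has 1 {8}.

15 16 38 28 8 35 20 18 11 12 5 13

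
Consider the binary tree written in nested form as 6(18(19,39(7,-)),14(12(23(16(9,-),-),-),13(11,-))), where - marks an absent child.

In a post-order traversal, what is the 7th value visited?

23

Post-order visits the left subtree, then the right subtree, then the node.
At 6: go left to 18.
  At 18: go left to 19.
    19 is a leaf — visit 19.
  At 18: go right to 39.
    At 39: go left to 7.
      7 is a leaf — visit 7.
    At 39: no right child.
    Visit 39.
  Visit 18.
At 6: go right to 14.
  At 14: go left to 12.
    At 12: go left to 23.
      At 23: go left to 16.
        At 16: go left to 9.
          9 is a leaf — visit 9.
        At 16: no right child.
        Visit 16.
      At 23: no right child.
      Visit 23.
    At 12: no right child.
    Visit 12.
  At 14: go right to 13.
    At 13: go left to 11.
      11 is a leaf — visit 11.
    At 13: no right child.
    Visit 13.
  Visit 14.
Visit 6.
Full post-order sequence: 19, 7, 39, 18, 9, 16, 23, 12, 11, 13, 14, 6.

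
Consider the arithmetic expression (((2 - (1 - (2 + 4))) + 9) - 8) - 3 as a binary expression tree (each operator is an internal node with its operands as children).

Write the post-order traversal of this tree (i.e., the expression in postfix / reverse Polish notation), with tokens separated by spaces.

Post-order on an expression tree gives postfix notation: for each operator, emit left operand, right operand, then the operator.

2 1 2 4 + - - 9 + 8 - 3 -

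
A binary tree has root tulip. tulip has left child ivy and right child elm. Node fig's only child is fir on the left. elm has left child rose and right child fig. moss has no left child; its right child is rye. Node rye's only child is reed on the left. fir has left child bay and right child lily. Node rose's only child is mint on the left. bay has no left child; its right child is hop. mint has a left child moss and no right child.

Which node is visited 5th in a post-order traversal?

Post-order visits the left subtree, then the right subtree, then the node.
At tulip: go left to ivy.
  ivy is a leaf — visit ivy.
At tulip: go right to elm.
  At elm: go left to rose.
    At rose: go left to mint.
      At mint: go left to moss.
        At moss: no left child.
        At moss: go right to rye.
          At rye: go left to reed.
            reed is a leaf — visit reed.
          At rye: no right child.
          Visit rye.
        Visit moss.
      At mint: no right child.
      Visit mint.
    At rose: no right child.
    Visit rose.
  At elm: go right to fig.
    At fig: go left to fir.
      At fir: go left to bay.
        At bay: no left child.
        At bay: go right to hop.
          hop is a leaf — visit hop.
        Visit bay.
      At fir: go right to lily.
        lily is a leaf — visit lily.
      Visit fir.
    At fig: no right child.
    Visit fig.
  Visit elm.
Visit tulip.
Full post-order sequence: ivy, reed, rye, moss, mint, rose, hop, bay, lily, fir, fig, elm, tulip.

mint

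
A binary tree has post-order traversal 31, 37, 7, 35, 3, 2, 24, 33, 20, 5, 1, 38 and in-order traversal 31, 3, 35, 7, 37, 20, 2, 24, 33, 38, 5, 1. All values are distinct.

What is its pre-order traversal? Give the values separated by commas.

The last element of post-order is the root; it splits in-order into left and right subtrees.
Root 38: left subtree has 9 nodes {31, 3, 35, 7, 37, 20, 2, 24, 33}, right has 2 {5, 1}.
  Root 20: left subtree has 5 nodes {31, 3, 35, 7, 37}, right has 3 {2, 24, 33}.
    Root 3: left subtree has 1 node {31}, right has 3 {35, 7, 37}.
      Root 35: left subtree has 0 nodes { }, right has 2 {7, 37}.
        Root 7: left subtree has 0 nodes { }, right has 1 {37}.
    Root 33: left subtree has 2 nodes {2, 24}, right has 0 { }.
      Root 24: left subtree has 1 node {2}, right has 0 { }.
  Root 1: left subtree has 1 node {5}, right has 0 { }.

38, 20, 3, 31, 35, 7, 37, 33, 24, 2, 1, 5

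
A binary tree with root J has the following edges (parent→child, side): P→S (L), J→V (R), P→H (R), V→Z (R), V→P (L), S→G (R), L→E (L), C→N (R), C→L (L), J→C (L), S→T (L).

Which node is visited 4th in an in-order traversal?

N

In-order visits the left subtree, then the node, then the right subtree.
At J: go left to C.
  At C: go left to L.
    At L: go left to E.
      E is a leaf — visit E.
    Visit L.
    At L: no right child.
  Visit C.
  At C: go right to N.
    N is a leaf — visit N.
Visit J.
At J: go right to V.
  At V: go left to P.
    At P: go left to S.
      At S: go left to T.
        T is a leaf — visit T.
      Visit S.
      At S: go right to G.
        G is a leaf — visit G.
    Visit P.
    At P: go right to H.
      H is a leaf — visit H.
  Visit V.
  At V: go right to Z.
    Z is a leaf — visit Z.
Full in-order sequence: E, L, C, N, J, T, S, G, P, H, V, Z.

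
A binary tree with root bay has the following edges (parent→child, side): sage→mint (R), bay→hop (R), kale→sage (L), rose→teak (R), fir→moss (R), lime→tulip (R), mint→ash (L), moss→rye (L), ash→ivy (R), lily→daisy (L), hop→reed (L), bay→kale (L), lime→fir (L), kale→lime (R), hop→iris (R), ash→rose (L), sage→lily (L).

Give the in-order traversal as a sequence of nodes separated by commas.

In-order visits the left subtree, then the node, then the right subtree.
At bay: go left to kale.
  At kale: go left to sage.
    At sage: go left to lily.
      At lily: go left to daisy.
        daisy is a leaf — visit daisy.
      Visit lily.
      At lily: no right child.
    Visit sage.
    At sage: go right to mint.
      At mint: go left to ash.
        At ash: go left to rose.
          At rose: no left child.
          Visit rose.
          At rose: go right to teak.
            teak is a leaf — visit teak.
        Visit ash.
        At ash: go right to ivy.
          ivy is a leaf — visit ivy.
      Visit mint.
      At mint: no right child.
  Visit kale.
  At kale: go right to lime.
    At lime: go left to fir.
      At fir: no left child.
      Visit fir.
      At fir: go right to moss.
        At moss: go left to rye.
          rye is a leaf — visit rye.
        Visit moss.
        At moss: no right child.
    Visit lime.
    At lime: go right to tulip.
      tulip is a leaf — visit tulip.
Visit bay.
At bay: go right to hop.
  At hop: go left to reed.
    reed is a leaf — visit reed.
  Visit hop.
  At hop: go right to iris.
    iris is a leaf — visit iris.

daisy, lily, sage, rose, teak, ash, ivy, mint, kale, fir, rye, moss, lime, tulip, bay, reed, hop, iris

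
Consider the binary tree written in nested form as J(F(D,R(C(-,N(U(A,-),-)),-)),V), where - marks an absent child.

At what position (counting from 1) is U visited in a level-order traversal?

Level-order visits nodes level by level from the root, left to right within each level.
Level 0: J
Level 1: F, V
Level 2: D, R
Level 3: C
Level 4: N
Level 5: U
Level 6: A
Full level-order sequence: J, F, V, D, R, C, N, U, A.

8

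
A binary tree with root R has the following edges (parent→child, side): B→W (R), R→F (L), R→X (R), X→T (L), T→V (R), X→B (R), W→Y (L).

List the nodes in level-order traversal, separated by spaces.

R F X T B V W Y

Level-order visits nodes level by level from the root, left to right within each level.
Level 0: R
Level 1: F, X
Level 2: T, B
Level 3: V, W
Level 4: Y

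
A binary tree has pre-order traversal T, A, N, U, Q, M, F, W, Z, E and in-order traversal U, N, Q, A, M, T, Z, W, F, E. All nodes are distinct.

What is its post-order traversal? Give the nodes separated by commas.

The first element of pre-order is the root; it splits in-order into left and right subtrees.
Root T: left subtree has 5 nodes {U, N, Q, A, M}, right has 4 {Z, W, F, E}.
  Root A: left subtree has 3 nodes {U, N, Q}, right has 1 {M}.
    Root N: left subtree has 1 node {U}, right has 1 {Q}.
  Root F: left subtree has 2 nodes {Z, W}, right has 1 {E}.
    Root W: left subtree has 1 node {Z}, right has 0 { }.

U, Q, N, M, A, Z, W, E, F, T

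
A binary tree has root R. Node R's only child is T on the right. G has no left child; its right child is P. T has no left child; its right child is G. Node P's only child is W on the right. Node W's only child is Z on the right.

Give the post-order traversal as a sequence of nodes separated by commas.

Z, W, P, G, T, R

Post-order visits the left subtree, then the right subtree, then the node.
At R: no left child.
At R: go right to T.
  At T: no left child.
  At T: go right to G.
    At G: no left child.
    At G: go right to P.
      At P: no left child.
      At P: go right to W.
        At W: no left child.
        At W: go right to Z.
          Z is a leaf — visit Z.
        Visit W.
      Visit P.
    Visit G.
  Visit T.
Visit R.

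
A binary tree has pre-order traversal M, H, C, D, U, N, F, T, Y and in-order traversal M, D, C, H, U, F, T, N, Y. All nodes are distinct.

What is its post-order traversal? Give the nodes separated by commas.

The first element of pre-order is the root; it splits in-order into left and right subtrees.
Root M: left subtree has 0 nodes { }, right has 8 {D, C, H, U, F, T, N, Y}.
  Root H: left subtree has 2 nodes {D, C}, right has 5 {U, F, T, N, Y}.
    Root C: left subtree has 1 node {D}, right has 0 { }.
    Root U: left subtree has 0 nodes { }, right has 4 {F, T, N, Y}.
      Root N: left subtree has 2 nodes {F, T}, right has 1 {Y}.
        Root F: left subtree has 0 nodes { }, right has 1 {T}.

D, C, T, F, Y, N, U, H, M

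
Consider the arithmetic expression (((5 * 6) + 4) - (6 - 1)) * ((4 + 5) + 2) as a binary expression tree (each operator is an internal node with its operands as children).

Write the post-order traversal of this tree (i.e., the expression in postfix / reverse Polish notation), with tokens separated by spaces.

5 6 * 4 + 6 1 - - 4 5 + 2 + *

Post-order on an expression tree gives postfix notation: for each operator, emit left operand, right operand, then the operator.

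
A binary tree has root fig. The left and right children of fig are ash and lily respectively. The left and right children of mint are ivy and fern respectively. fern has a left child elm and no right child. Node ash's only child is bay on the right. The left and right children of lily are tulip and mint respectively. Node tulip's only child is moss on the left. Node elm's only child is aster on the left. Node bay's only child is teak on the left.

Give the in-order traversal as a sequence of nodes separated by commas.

ash, teak, bay, fig, moss, tulip, lily, ivy, mint, aster, elm, fern

In-order visits the left subtree, then the node, then the right subtree.
At fig: go left to ash.
  At ash: no left child.
  Visit ash.
  At ash: go right to bay.
    At bay: go left to teak.
      teak is a leaf — visit teak.
    Visit bay.
    At bay: no right child.
Visit fig.
At fig: go right to lily.
  At lily: go left to tulip.
    At tulip: go left to moss.
      moss is a leaf — visit moss.
    Visit tulip.
    At tulip: no right child.
  Visit lily.
  At lily: go right to mint.
    At mint: go left to ivy.
      ivy is a leaf — visit ivy.
    Visit mint.
    At mint: go right to fern.
      At fern: go left to elm.
        At elm: go left to aster.
          aster is a leaf — visit aster.
        Visit elm.
        At elm: no right child.
      Visit fern.
      At fern: no right child.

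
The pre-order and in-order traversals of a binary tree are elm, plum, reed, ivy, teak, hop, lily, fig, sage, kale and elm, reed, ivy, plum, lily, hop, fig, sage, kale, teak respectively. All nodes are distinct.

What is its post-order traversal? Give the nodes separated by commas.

ivy, reed, lily, kale, sage, fig, hop, teak, plum, elm

The first element of pre-order is the root; it splits in-order into left and right subtrees.
Root elm: left subtree has 0 nodes { }, right has 9 {reed, ivy, plum, lily, hop, fig, sage, kale, teak}.
  Root plum: left subtree has 2 nodes {reed, ivy}, right has 6 {lily, hop, fig, sage, kale, teak}.
    Root reed: left subtree has 0 nodes { }, right has 1 {ivy}.
    Root teak: left subtree has 5 nodes {lily, hop, fig, sage, kale}, right has 0 { }.
      Root hop: left subtree has 1 node {lily}, right has 3 {fig, sage, kale}.
        Root fig: left subtree has 0 nodes { }, right has 2 {sage, kale}.
          Root sage: left subtree has 0 nodes { }, right has 1 {kale}.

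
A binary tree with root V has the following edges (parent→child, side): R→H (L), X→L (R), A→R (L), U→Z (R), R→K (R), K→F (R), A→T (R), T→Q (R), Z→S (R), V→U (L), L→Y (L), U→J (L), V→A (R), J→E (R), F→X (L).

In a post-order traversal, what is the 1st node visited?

Post-order visits the left subtree, then the right subtree, then the node.
At V: go left to U.
  At U: go left to J.
    At J: no left child.
    At J: go right to E.
      E is a leaf — visit E.
    Visit J.
  At U: go right to Z.
    At Z: no left child.
    At Z: go right to S.
      S is a leaf — visit S.
    Visit Z.
  Visit U.
At V: go right to A.
  At A: go left to R.
    At R: go left to H.
      H is a leaf — visit H.
    At R: go right to K.
      At K: no left child.
      At K: go right to F.
        At F: go left to X.
          At X: no left child.
          At X: go right to L.
            At L: go left to Y.
              Y is a leaf — visit Y.
            At L: no right child.
            Visit L.
          Visit X.
        At F: no right child.
        Visit F.
      Visit K.
    Visit R.
  At A: go right to T.
    At T: no left child.
    At T: go right to Q.
      Q is a leaf — visit Q.
    Visit T.
  Visit A.
Visit V.
Full post-order sequence: E, J, S, Z, U, H, Y, L, X, F, K, R, Q, T, A, V.

E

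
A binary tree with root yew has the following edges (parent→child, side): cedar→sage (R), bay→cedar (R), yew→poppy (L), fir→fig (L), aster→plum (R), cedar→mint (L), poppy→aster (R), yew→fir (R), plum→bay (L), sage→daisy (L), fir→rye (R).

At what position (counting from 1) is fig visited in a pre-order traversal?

11

Pre-order visits the node, then its left subtree, then its right subtree.
Visit yew.
At yew: go left to poppy.
  Visit poppy.
  At poppy: no left child.
  At poppy: go right to aster.
    Visit aster.
    At aster: no left child.
    At aster: go right to plum.
      Visit plum.
      At plum: go left to bay.
        Visit bay.
        At bay: no left child.
        At bay: go right to cedar.
          Visit cedar.
          At cedar: go left to mint.
            mint is a leaf — visit mint.
          At cedar: go right to sage.
            Visit sage.
            At sage: go left to daisy.
              daisy is a leaf — visit daisy.
            At sage: no right child.
      At plum: no right child.
At yew: go right to fir.
  Visit fir.
  At fir: go left to fig.
    fig is a leaf — visit fig.
  At fir: go right to rye.
    rye is a leaf — visit rye.
Full pre-order sequence: yew, poppy, aster, plum, bay, cedar, mint, sage, daisy, fir, fig, rye.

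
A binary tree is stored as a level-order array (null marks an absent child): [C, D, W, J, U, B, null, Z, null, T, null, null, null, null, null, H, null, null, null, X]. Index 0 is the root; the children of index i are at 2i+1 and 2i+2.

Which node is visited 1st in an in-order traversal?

In-order visits the left subtree, then the node, then the right subtree.
At C: go left to D.
  At D: go left to J.
    At J: go left to Z.
      At Z: go left to H.
        H is a leaf — visit H.
      Visit Z.
      At Z: no right child.
    Visit J.
    At J: no right child.
  Visit D.
  At D: go right to U.
    At U: go left to T.
      At T: go left to X.
        X is a leaf — visit X.
      Visit T.
      At T: no right child.
    Visit U.
    At U: no right child.
Visit C.
At C: go right to W.
  At W: go left to B.
    B is a leaf — visit B.
  Visit W.
  At W: no right child.
Full in-order sequence: H, Z, J, D, X, T, U, C, B, W.

H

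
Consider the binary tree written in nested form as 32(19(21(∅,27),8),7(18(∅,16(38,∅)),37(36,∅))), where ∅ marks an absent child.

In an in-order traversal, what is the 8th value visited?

In-order visits the left subtree, then the node, then the right subtree.
At 32: go left to 19.
  At 19: go left to 21.
    At 21: no left child.
    Visit 21.
    At 21: go right to 27.
      27 is a leaf — visit 27.
  Visit 19.
  At 19: go right to 8.
    8 is a leaf — visit 8.
Visit 32.
At 32: go right to 7.
  At 7: go left to 18.
    At 18: no left child.
    Visit 18.
    At 18: go right to 16.
      At 16: go left to 38.
        38 is a leaf — visit 38.
      Visit 16.
      At 16: no right child.
  Visit 7.
  At 7: go right to 37.
    At 37: go left to 36.
      36 is a leaf — visit 36.
    Visit 37.
    At 37: no right child.
Full in-order sequence: 21, 27, 19, 8, 32, 18, 38, 16, 7, 36, 37.

16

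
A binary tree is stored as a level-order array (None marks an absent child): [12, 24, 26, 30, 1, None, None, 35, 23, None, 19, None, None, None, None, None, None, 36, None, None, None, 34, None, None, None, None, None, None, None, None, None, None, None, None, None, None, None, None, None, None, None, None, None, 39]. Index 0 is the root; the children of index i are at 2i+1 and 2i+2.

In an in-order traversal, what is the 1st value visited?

In-order visits the left subtree, then the node, then the right subtree.
At 12: go left to 24.
  At 24: go left to 30.
    At 30: go left to 35.
      35 is a leaf — visit 35.
    Visit 30.
    At 30: go right to 23.
      At 23: go left to 36.
        36 is a leaf — visit 36.
      Visit 23.
      At 23: no right child.
  Visit 24.
  At 24: go right to 1.
    At 1: no left child.
    Visit 1.
    At 1: go right to 19.
      At 19: go left to 34.
        At 34: go left to 39.
          39 is a leaf — visit 39.
        Visit 34.
        At 34: no right child.
      Visit 19.
      At 19: no right child.
Visit 12.
At 12: go right to 26.
  26 is a leaf — visit 26.
Full in-order sequence: 35, 30, 36, 23, 24, 1, 39, 34, 19, 12, 26.

35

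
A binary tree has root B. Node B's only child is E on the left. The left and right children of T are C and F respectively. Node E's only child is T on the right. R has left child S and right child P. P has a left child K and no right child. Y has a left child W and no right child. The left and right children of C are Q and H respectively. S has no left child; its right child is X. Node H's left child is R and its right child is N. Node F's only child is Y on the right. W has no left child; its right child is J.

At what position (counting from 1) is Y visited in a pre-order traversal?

Pre-order visits the node, then its left subtree, then its right subtree.
Visit B.
At B: go left to E.
  Visit E.
  At E: no left child.
  At E: go right to T.
    Visit T.
    At T: go left to C.
      Visit C.
      At C: go left to Q.
        Q is a leaf — visit Q.
      At C: go right to H.
        Visit H.
        At H: go left to R.
          Visit R.
          At R: go left to S.
            Visit S.
            At S: no left child.
            At S: go right to X.
              X is a leaf — visit X.
          At R: go right to P.
            Visit P.
            At P: go left to K.
              K is a leaf — visit K.
            At P: no right child.
        At H: go right to N.
          N is a leaf — visit N.
    At T: go right to F.
      Visit F.
      At F: no left child.
      At F: go right to Y.
        Visit Y.
        At Y: go left to W.
          Visit W.
          At W: no left child.
          At W: go right to J.
            J is a leaf — visit J.
        At Y: no right child.
At B: no right child.
Full pre-order sequence: B, E, T, C, Q, H, R, S, X, P, K, N, F, Y, W, J.

14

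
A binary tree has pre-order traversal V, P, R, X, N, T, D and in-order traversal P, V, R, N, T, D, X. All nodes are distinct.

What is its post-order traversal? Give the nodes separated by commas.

P, D, T, N, X, R, V

The first element of pre-order is the root; it splits in-order into left and right subtrees.
Root V: left subtree has 1 node {P}, right has 5 {R, N, T, D, X}.
  Root R: left subtree has 0 nodes { }, right has 4 {N, T, D, X}.
    Root X: left subtree has 3 nodes {N, T, D}, right has 0 { }.
      Root N: left subtree has 0 nodes { }, right has 2 {T, D}.
        Root T: left subtree has 0 nodes { }, right has 1 {D}.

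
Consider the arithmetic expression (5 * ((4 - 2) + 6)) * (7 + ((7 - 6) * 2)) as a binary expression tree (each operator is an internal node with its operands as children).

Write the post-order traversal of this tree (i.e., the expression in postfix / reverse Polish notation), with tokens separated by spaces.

5 4 2 - 6 + * 7 7 6 - 2 * + *

Post-order on an expression tree gives postfix notation: for each operator, emit left operand, right operand, then the operator.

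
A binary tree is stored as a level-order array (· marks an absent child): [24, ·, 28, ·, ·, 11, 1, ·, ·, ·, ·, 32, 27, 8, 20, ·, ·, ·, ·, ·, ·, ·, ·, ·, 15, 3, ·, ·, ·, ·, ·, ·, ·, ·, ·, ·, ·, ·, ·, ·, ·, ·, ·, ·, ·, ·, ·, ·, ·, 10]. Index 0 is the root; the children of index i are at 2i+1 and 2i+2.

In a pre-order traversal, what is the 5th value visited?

15

Pre-order visits the node, then its left subtree, then its right subtree.
Visit 24.
At 24: no left child.
At 24: go right to 28.
  Visit 28.
  At 28: go left to 11.
    Visit 11.
    At 11: go left to 32.
      Visit 32.
      At 32: no left child.
      At 32: go right to 15.
        Visit 15.
        At 15: go left to 10.
          10 is a leaf — visit 10.
        At 15: no right child.
    At 11: go right to 27.
      Visit 27.
      At 27: go left to 3.
        3 is a leaf — visit 3.
      At 27: no right child.
  At 28: go right to 1.
    Visit 1.
    At 1: go left to 8.
      8 is a leaf — visit 8.
    At 1: go right to 20.
      20 is a leaf — visit 20.
Full pre-order sequence: 24, 28, 11, 32, 15, 10, 27, 3, 1, 8, 20.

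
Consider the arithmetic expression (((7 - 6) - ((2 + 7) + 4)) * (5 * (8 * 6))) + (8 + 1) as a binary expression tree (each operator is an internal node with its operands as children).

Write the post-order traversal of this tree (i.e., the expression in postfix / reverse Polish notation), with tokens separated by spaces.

7 6 - 2 7 + 4 + - 5 8 6 * * * 8 1 + +

Post-order on an expression tree gives postfix notation: for each operator, emit left operand, right operand, then the operator.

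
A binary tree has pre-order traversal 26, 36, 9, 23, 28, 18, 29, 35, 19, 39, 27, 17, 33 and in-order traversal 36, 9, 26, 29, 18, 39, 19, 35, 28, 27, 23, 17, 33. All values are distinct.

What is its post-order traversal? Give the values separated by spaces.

The first element of pre-order is the root; it splits in-order into left and right subtrees.
Root 26: left subtree has 2 nodes {36, 9}, right has 10 {29, 18, 39, 19, 35, 28, 27, 23, 17, 33}.
  Root 36: left subtree has 0 nodes { }, right has 1 {9}.
  Root 23: left subtree has 7 nodes {29, 18, 39, 19, 35, 28, 27}, right has 2 {17, 33}.
    Root 28: left subtree has 5 nodes {29, 18, 39, 19, 35}, right has 1 {27}.
      Root 18: left subtree has 1 node {29}, right has 3 {39, 19, 35}.
        Root 35: left subtree has 2 nodes {39, 19}, right has 0 { }.
          Root 19: left subtree has 1 node {39}, right has 0 { }.
    Root 17: left subtree has 0 nodes { }, right has 1 {33}.

9 36 29 39 19 35 18 27 28 33 17 23 26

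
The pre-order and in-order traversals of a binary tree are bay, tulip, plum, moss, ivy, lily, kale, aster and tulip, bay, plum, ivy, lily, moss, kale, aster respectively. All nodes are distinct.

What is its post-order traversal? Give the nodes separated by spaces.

tulip lily ivy aster kale moss plum bay

The first element of pre-order is the root; it splits in-order into left and right subtrees.
Root bay: left subtree has 1 node {tulip}, right has 6 {plum, ivy, lily, moss, kale, aster}.
  Root plum: left subtree has 0 nodes { }, right has 5 {ivy, lily, moss, kale, aster}.
    Root moss: left subtree has 2 nodes {ivy, lily}, right has 2 {kale, aster}.
      Root ivy: left subtree has 0 nodes { }, right has 1 {lily}.
      Root kale: left subtree has 0 nodes { }, right has 1 {aster}.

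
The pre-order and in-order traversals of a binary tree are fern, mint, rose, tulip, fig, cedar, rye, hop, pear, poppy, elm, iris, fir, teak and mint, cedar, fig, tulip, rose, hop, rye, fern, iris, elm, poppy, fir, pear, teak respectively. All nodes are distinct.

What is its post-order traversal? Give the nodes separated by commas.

The first element of pre-order is the root; it splits in-order into left and right subtrees.
Root fern: left subtree has 7 nodes {mint, cedar, fig, tulip, rose, hop, rye}, right has 6 {iris, elm, poppy, fir, pear, teak}.
  Root mint: left subtree has 0 nodes { }, right has 6 {cedar, fig, tulip, rose, hop, rye}.
    Root rose: left subtree has 3 nodes {cedar, fig, tulip}, right has 2 {hop, rye}.
      Root tulip: left subtree has 2 nodes {cedar, fig}, right has 0 { }.
        Root fig: left subtree has 1 node {cedar}, right has 0 { }.
      Root rye: left subtree has 1 node {hop}, right has 0 { }.
  Root pear: left subtree has 4 nodes {iris, elm, poppy, fir}, right has 1 {teak}.
    Root poppy: left subtree has 2 nodes {iris, elm}, right has 1 {fir}.
      Root elm: left subtree has 1 node {iris}, right has 0 { }.

cedar, fig, tulip, hop, rye, rose, mint, iris, elm, fir, poppy, teak, pear, fern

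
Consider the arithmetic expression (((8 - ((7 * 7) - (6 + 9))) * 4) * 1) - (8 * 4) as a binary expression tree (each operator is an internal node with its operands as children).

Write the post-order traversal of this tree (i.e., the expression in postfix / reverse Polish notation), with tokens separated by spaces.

8 7 7 * 6 9 + - - 4 * 1 * 8 4 * -

Post-order on an expression tree gives postfix notation: for each operator, emit left operand, right operand, then the operator.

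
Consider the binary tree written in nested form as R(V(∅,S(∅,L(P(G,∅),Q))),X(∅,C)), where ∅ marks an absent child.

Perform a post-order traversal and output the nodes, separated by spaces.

Post-order visits the left subtree, then the right subtree, then the node.
At R: go left to V.
  At V: no left child.
  At V: go right to S.
    At S: no left child.
    At S: go right to L.
      At L: go left to P.
        At P: go left to G.
          G is a leaf — visit G.
        At P: no right child.
        Visit P.
      At L: go right to Q.
        Q is a leaf — visit Q.
      Visit L.
    Visit S.
  Visit V.
At R: go right to X.
  At X: no left child.
  At X: go right to C.
    C is a leaf — visit C.
  Visit X.
Visit R.

G P Q L S V C X R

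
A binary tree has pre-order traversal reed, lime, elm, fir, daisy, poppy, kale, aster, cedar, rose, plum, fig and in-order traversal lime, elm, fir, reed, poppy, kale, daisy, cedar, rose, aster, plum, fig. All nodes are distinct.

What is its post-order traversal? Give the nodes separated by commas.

fir, elm, lime, kale, poppy, rose, cedar, fig, plum, aster, daisy, reed

The first element of pre-order is the root; it splits in-order into left and right subtrees.
Root reed: left subtree has 3 nodes {lime, elm, fir}, right has 8 {poppy, kale, daisy, cedar, rose, aster, plum, fig}.
  Root lime: left subtree has 0 nodes { }, right has 2 {elm, fir}.
    Root elm: left subtree has 0 nodes { }, right has 1 {fir}.
  Root daisy: left subtree has 2 nodes {poppy, kale}, right has 5 {cedar, rose, aster, plum, fig}.
    Root poppy: left subtree has 0 nodes { }, right has 1 {kale}.
    Root aster: left subtree has 2 nodes {cedar, rose}, right has 2 {plum, fig}.
      Root cedar: left subtree has 0 nodes { }, right has 1 {rose}.
      Root plum: left subtree has 0 nodes { }, right has 1 {fig}.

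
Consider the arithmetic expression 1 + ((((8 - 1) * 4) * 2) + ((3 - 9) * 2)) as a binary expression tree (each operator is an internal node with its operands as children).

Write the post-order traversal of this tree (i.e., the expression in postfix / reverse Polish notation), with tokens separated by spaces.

1 8 1 - 4 * 2 * 3 9 - 2 * + +

Post-order on an expression tree gives postfix notation: for each operator, emit left operand, right operand, then the operator.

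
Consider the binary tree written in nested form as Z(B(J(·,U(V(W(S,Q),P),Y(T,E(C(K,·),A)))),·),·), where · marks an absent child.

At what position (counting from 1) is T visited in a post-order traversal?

6

Post-order visits the left subtree, then the right subtree, then the node.
At Z: go left to B.
  At B: go left to J.
    At J: no left child.
    At J: go right to U.
      At U: go left to V.
        At V: go left to W.
          At W: go left to S.
            S is a leaf — visit S.
          At W: go right to Q.
            Q is a leaf — visit Q.
          Visit W.
        At V: go right to P.
          P is a leaf — visit P.
        Visit V.
      At U: go right to Y.
        At Y: go left to T.
          T is a leaf — visit T.
        At Y: go right to E.
          At E: go left to C.
            At C: go left to K.
              K is a leaf — visit K.
            At C: no right child.
            Visit C.
          At E: go right to A.
            A is a leaf — visit A.
          Visit E.
        Visit Y.
      Visit U.
    Visit J.
  At B: no right child.
  Visit B.
At Z: no right child.
Visit Z.
Full post-order sequence: S, Q, W, P, V, T, K, C, A, E, Y, U, J, B, Z.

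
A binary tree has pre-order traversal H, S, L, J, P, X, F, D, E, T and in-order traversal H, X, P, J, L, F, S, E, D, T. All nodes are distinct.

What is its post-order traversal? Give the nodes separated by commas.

The first element of pre-order is the root; it splits in-order into left and right subtrees.
Root H: left subtree has 0 nodes { }, right has 9 {X, P, J, L, F, S, E, D, T}.
  Root S: left subtree has 5 nodes {X, P, J, L, F}, right has 3 {E, D, T}.
    Root L: left subtree has 3 nodes {X, P, J}, right has 1 {F}.
      Root J: left subtree has 2 nodes {X, P}, right has 0 { }.
        Root P: left subtree has 1 node {X}, right has 0 { }.
    Root D: left subtree has 1 node {E}, right has 1 {T}.

X, P, J, F, L, E, T, D, S, H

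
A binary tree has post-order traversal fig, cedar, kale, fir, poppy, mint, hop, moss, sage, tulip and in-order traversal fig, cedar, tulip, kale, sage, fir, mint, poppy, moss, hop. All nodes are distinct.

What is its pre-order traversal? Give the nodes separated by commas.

The last element of post-order is the root; it splits in-order into left and right subtrees.
Root tulip: left subtree has 2 nodes {fig, cedar}, right has 7 {kale, sage, fir, mint, poppy, moss, hop}.
  Root cedar: left subtree has 1 node {fig}, right has 0 { }.
  Root sage: left subtree has 1 node {kale}, right has 5 {fir, mint, poppy, moss, hop}.
    Root moss: left subtree has 3 nodes {fir, mint, poppy}, right has 1 {hop}.
      Root mint: left subtree has 1 node {fir}, right has 1 {poppy}.

tulip, cedar, fig, sage, kale, moss, mint, fir, poppy, hop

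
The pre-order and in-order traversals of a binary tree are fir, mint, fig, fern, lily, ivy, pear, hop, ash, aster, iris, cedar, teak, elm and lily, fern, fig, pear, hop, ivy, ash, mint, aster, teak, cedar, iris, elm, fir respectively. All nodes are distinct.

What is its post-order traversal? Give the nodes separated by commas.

The first element of pre-order is the root; it splits in-order into left and right subtrees.
Root fir: left subtree has 13 nodes {lily, fern, fig, pear, hop, ivy, ash, mint, aster, teak, cedar, iris, elm}, right has 0 { }.
  Root mint: left subtree has 7 nodes {lily, fern, fig, pear, hop, ivy, ash}, right has 5 {aster, teak, cedar, iris, elm}.
    Root fig: left subtree has 2 nodes {lily, fern}, right has 4 {pear, hop, ivy, ash}.
      Root fern: left subtree has 1 node {lily}, right has 0 { }.
      Root ivy: left subtree has 2 nodes {pear, hop}, right has 1 {ash}.
        Root pear: left subtree has 0 nodes { }, right has 1 {hop}.
    Root aster: left subtree has 0 nodes { }, right has 4 {teak, cedar, iris, elm}.
      Root iris: left subtree has 2 nodes {teak, cedar}, right has 1 {elm}.
        Root cedar: left subtree has 1 node {teak}, right has 0 { }.

lily, fern, hop, pear, ash, ivy, fig, teak, cedar, elm, iris, aster, mint, fir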